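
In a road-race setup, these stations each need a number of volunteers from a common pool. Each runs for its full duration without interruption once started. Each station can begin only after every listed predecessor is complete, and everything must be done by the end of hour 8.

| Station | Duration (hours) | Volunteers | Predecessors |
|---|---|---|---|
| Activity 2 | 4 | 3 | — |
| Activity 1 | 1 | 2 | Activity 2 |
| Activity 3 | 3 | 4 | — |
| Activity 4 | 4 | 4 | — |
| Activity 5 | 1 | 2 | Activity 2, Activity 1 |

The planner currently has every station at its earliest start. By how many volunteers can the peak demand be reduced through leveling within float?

Early-start peak: h1:11  h2:11  h3:11  h4:7  h5:2  h6:2  h7:0  h8:0 ⇒ 11.
Leveled (Activity 2@1, Activity 1@5, Activity 3@1, Activity 4@4, Activity 5@6): h1:7  h2:7  h3:7  h4:7  h5:6  h6:6  h7:4  h8:0 ⇒ 7.
Reduction 11 − 7 = 4.

4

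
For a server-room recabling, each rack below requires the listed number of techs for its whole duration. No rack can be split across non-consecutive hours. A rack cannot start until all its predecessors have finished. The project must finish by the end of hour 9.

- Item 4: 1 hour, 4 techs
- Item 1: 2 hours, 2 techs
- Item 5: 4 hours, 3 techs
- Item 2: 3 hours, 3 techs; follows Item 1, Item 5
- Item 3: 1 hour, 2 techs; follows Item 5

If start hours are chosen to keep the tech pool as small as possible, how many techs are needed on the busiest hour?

5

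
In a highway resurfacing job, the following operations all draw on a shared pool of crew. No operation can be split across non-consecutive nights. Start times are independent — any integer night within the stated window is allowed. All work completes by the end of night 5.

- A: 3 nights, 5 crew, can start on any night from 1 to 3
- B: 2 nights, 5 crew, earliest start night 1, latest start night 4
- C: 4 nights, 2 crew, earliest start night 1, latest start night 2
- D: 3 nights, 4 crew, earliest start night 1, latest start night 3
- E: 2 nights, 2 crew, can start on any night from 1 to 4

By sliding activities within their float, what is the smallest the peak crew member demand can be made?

11

Early-start (A@1, B@1, C@1, D@1, E@1) gives peak 18: n1:18  n2:18  n3:11  n4:2  n5:0.
Shift B→4, E→4.
Schedule A@1, B@4, C@1, D@1, E@4: n1:11  n2:11  n3:11  n4:9  n5:7 — peak 11.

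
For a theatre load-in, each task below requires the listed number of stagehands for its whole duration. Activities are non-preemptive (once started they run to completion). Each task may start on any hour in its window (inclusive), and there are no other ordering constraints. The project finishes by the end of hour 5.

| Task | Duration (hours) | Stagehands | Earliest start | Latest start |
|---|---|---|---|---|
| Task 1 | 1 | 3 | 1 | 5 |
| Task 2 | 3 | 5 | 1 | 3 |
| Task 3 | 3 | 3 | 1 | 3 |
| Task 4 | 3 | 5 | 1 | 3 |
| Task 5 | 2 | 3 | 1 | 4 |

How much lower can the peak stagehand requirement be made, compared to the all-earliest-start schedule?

Early-start peak: h1:19  h2:16  h3:13  h4:0  h5:0 ⇒ 19.
Leveled (Task 1@1, Task 2@1, Task 3@1, Task 4@2, Task 5@4): h1:11  h2:13  h3:13  h4:8  h5:3 ⇒ 13.
Reduction 19 − 13 = 6.

6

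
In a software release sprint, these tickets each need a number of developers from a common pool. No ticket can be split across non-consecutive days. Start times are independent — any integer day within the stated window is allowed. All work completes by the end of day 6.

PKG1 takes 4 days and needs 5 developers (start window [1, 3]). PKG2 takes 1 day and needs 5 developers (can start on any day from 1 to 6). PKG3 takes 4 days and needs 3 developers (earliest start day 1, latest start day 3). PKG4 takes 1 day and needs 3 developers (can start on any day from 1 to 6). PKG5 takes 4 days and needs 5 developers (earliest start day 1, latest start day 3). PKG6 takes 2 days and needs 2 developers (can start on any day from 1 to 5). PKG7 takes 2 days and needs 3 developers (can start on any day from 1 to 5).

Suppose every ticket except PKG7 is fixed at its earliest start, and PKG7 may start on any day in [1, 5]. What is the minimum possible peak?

23

PKG7@1: d1:26  d2:18  d3:13  d4:13  d5:0  d6:0 → peak 26
PKG7@2: d1:23  d2:18  d3:16  d4:13  d5:0  d6:0 → peak 23
PKG7@3: d1:23  d2:15  d3:16  d4:16  d5:0  d6:0 → peak 23
PKG7@4: d1:23  d2:15  d3:13  d4:16  d5:3  d6:0 → peak 23
PKG7@5: d1:23  d2:15  d3:13  d4:13  d5:3  d6:3 → peak 23
Best is PKG7@2, peak 23.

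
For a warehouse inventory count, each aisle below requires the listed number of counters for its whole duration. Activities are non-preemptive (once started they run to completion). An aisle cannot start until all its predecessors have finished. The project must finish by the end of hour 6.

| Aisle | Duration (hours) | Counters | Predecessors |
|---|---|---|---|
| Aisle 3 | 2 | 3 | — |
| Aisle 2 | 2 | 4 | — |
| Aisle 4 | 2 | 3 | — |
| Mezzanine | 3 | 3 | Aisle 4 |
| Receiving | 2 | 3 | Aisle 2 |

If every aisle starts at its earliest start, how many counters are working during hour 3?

6

At early start, hour 3 has: Mezzanine, Receiving.
Demand: 3 + 3 = 6.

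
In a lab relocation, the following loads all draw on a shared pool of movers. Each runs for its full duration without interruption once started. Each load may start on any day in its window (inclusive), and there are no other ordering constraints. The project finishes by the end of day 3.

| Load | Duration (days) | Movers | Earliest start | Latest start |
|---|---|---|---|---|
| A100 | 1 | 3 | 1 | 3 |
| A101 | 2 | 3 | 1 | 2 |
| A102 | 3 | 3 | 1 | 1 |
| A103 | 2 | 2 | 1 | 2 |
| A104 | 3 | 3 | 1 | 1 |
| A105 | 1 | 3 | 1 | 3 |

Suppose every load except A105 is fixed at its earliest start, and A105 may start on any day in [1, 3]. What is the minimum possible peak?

14

A105@1: d1:17  d2:11  d3:6 → peak 17
A105@2: d1:14  d2:14  d3:6 → peak 14
A105@3: d1:14  d2:11  d3:9 → peak 14
Best is A105@2, peak 14.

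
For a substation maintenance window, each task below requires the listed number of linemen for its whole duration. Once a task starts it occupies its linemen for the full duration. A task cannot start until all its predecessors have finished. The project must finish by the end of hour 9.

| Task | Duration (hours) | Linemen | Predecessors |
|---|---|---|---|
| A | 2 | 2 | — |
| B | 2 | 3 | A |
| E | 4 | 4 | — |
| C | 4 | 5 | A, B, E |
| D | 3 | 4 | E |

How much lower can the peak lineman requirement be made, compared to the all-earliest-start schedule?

Early-start peak: h1:6  h2:6  h3:7  h4:7  h5:9  h6:9  h7:9  h8:5  h9:0 ⇒ 9.
Leveled (A@1, B@3, E@1, C@5, D@5): h1:6  h2:6  h3:7  h4:7  h5:9  h6:9  h7:9  h8:5  h9:0 ⇒ 9.
Reduction 9 − 9 = 0.

0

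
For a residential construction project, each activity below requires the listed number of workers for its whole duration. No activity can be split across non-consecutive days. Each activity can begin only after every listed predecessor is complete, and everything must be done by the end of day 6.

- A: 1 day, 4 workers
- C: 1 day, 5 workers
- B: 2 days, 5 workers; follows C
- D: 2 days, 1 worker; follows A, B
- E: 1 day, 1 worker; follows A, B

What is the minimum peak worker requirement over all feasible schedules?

5

Early-start (A@1, C@1, B@2, D@4, E@4) gives peak 9: d1:9  d2:5  d3:5  d4:2  d5:1  d6:0.
Shift C→2, B→3, D→5, E→5.
Schedule A@1, C@2, B@3, D@5, E@5: d1:4  d2:5  d3:5  d4:5  d5:2  d6:1 — peak 5.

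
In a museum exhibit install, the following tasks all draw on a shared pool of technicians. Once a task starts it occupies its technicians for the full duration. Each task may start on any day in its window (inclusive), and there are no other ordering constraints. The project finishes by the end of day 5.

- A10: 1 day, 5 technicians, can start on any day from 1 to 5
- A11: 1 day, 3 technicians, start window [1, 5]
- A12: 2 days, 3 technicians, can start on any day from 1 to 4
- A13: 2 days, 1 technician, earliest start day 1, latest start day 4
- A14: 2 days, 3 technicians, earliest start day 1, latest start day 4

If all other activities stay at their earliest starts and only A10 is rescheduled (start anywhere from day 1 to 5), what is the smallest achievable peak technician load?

A10@1: d1:15  d2:7  d3:0  d4:0  d5:0 → peak 15
A10@2: d1:10  d2:12  d3:0  d4:0  d5:0 → peak 12
A10@3: d1:10  d2:7  d3:5  d4:0  d5:0 → peak 10
A10@4: d1:10  d2:7  d3:0  d4:5  d5:0 → peak 10
A10@5: d1:10  d2:7  d3:0  d4:0  d5:5 → peak 10
Best is A10@3, peak 10.

10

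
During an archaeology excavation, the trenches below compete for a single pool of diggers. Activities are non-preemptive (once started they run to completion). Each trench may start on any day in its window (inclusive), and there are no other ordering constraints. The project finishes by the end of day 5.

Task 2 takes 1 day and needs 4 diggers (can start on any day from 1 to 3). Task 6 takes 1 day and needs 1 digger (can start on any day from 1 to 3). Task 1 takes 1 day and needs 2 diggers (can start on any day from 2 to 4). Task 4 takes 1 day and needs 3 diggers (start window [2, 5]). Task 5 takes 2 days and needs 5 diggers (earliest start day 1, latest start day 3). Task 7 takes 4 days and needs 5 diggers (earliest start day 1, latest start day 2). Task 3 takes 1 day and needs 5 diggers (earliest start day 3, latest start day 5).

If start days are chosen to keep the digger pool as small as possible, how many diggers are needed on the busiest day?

Early-start (Task 2@1, Task 6@1, Task 1@2, Task 4@2, Task 5@1, Task 7@1, Task 3@3) gives peak 15: d1:15  d2:15  d3:10  d4:5  d5:0.
Shift Task 5→3, Task 3→5.
Schedule Task 2@1, Task 6@1, Task 1@2, Task 4@2, Task 5@3, Task 7@1, Task 3@5: d1:10  d2:10  d3:10  d4:10  d5:5 — peak 10.

10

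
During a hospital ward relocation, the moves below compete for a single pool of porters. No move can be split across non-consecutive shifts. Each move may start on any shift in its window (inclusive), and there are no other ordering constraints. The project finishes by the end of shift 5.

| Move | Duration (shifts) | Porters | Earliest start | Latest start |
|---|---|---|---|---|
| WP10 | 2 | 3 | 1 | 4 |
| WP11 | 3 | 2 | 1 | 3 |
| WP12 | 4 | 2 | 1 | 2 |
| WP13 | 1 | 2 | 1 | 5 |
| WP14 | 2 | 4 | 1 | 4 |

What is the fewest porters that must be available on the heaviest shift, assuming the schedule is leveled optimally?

7

Early-start (WP10@1, WP11@1, WP12@1, WP13@1, WP14@1) gives peak 13: s1:13  s2:11  s3:4  s4:2  s5:0.
Shift WP13→3, WP14→4.
Schedule WP10@1, WP11@1, WP12@1, WP13@3, WP14@4: s1:7  s2:7  s3:6  s4:6  s5:4 — peak 7.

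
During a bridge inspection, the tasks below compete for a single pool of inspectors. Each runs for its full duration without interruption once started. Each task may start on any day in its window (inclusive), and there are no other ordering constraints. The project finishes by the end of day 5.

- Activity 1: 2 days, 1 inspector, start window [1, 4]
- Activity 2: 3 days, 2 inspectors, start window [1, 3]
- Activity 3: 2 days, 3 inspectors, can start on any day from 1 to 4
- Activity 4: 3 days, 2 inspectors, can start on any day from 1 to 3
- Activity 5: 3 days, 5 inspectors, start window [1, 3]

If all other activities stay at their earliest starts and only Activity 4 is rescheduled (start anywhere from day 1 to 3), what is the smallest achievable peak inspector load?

11

Activity 4@1: d1:13  d2:13  d3:9  d4:0  d5:0 → peak 13
Activity 4@2: d1:11  d2:13  d3:9  d4:2  d5:0 → peak 13
Activity 4@3: d1:11  d2:11  d3:9  d4:2  d5:2 → peak 11
Best is Activity 4@3, peak 11.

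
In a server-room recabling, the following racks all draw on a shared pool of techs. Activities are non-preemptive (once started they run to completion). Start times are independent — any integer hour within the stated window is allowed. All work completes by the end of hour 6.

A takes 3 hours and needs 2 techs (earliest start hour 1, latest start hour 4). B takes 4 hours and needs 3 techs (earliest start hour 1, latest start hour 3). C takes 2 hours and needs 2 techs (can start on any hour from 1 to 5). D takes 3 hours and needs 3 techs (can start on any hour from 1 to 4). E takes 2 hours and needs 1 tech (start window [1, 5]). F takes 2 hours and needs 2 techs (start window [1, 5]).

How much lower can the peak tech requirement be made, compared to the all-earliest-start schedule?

Early-start peak: h1:13  h2:13  h3:8  h4:3  h5:0  h6:0 ⇒ 13.
Leveled (A@1, B@1, C@1, D@4, E@3, F@5): h1:7  h2:7  h3:6  h4:7  h5:5  h6:5 ⇒ 7.
Reduction 13 − 7 = 6.

6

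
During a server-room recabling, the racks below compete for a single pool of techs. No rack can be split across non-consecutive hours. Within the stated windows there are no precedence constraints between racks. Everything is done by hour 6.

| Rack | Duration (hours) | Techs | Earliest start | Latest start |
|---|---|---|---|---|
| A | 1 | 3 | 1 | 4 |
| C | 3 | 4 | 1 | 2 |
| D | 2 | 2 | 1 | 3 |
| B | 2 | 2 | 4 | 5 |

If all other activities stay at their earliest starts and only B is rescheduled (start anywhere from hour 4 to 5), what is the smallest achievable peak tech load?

9

B@4: h1:9  h2:6  h3:4  h4:2  h5:2  h6:0 → peak 9
B@5: h1:9  h2:6  h3:4  h4:0  h5:2  h6:2 → peak 9
Best is B@4, peak 9.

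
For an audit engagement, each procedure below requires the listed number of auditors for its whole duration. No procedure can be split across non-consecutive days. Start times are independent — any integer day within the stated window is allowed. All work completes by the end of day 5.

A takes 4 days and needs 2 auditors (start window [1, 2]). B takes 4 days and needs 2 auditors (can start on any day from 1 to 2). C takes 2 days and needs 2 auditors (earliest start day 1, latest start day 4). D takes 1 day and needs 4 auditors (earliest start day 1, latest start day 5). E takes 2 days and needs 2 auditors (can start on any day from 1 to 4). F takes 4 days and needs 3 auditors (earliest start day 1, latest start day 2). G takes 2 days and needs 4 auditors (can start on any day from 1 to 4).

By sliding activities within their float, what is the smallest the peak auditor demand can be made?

11

Early-start (A@1, B@1, C@1, D@1, E@1, F@1, G@1) gives peak 19: d1:19  d2:15  d3:7  d4:7  d5:0.
Shift E→2, F→2, G→4.
Schedule A@1, B@1, C@1, D@1, E@2, F@2, G@4: d1:10  d2:11  d3:9  d4:11  d5:7 — peak 11.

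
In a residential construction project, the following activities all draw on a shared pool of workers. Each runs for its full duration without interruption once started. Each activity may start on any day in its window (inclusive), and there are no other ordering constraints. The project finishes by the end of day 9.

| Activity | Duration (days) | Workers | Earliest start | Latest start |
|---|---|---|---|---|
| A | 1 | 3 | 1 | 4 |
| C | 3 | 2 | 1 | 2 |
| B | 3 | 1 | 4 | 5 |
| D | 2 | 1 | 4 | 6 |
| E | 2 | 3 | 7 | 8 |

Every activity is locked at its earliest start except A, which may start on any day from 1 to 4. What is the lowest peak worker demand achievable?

A@1: d1:5  d2:2  d3:2  d4:2  d5:2  d6:1  d7:3  d8:3  d9:0 → peak 5
A@2: d1:2  d2:5  d3:2  d4:2  d5:2  d6:1  d7:3  d8:3  d9:0 → peak 5
A@3: d1:2  d2:2  d3:5  d4:2  d5:2  d6:1  d7:3  d8:3  d9:0 → peak 5
A@4: d1:2  d2:2  d3:2  d4:5  d5:2  d6:1  d7:3  d8:3  d9:0 → peak 5
Best is A@1, peak 5.

5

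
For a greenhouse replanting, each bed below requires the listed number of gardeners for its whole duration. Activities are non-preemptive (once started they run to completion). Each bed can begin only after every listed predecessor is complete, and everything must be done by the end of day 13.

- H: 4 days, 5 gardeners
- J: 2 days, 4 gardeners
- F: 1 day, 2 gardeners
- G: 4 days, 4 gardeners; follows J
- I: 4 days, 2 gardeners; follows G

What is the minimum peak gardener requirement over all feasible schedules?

7

Early-start (H@1, J@1, F@1, G@3, I@7) gives peak 11: d1:11  d2:9  d3:9  d4:9  d5:4  d6:4  d7:2  d8:2  d9:2  d10:2  d11:0  d12:0  d13:0.
Shift H→7.
Schedule H@7, J@1, F@1, G@3, I@7: d1:6  d2:4  d3:4  d4:4  d5:4  d6:4  d7:7  d8:7  d9:7  d10:7  d11:0  d12:0  d13:0 — peak 7.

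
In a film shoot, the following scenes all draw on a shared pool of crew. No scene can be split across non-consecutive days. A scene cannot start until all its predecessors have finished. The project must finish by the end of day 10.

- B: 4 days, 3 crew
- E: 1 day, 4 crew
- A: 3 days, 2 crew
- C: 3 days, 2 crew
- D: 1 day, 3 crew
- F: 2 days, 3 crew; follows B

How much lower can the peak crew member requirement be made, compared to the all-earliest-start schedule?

9

Early-start peak: d1:14  d2:7  d3:7  d4:3  d5:3  d6:3  d7:0  d8:0  d9:0  d10:0 ⇒ 14.
Leveled (B@1, E@5, A@1, C@6, D@6, F@7): d1:5  d2:5  d3:5  d4:3  d5:4  d6:5  d7:5  d8:5  d9:0  d10:0 ⇒ 5.
Reduction 14 − 5 = 9.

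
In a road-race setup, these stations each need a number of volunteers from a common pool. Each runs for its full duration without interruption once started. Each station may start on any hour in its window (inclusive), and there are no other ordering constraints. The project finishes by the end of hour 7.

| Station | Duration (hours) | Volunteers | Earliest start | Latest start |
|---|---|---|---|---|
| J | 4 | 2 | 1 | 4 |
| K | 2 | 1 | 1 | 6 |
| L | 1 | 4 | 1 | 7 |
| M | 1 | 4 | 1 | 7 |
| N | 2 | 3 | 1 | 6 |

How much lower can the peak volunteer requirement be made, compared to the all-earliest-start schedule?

Early-start peak: h1:14  h2:6  h3:2  h4:2  h5:0  h6:0  h7:0 ⇒ 14.
Leveled (J@1, K@1, L@5, M@6, N@3): h1:3  h2:3  h3:5  h4:5  h5:4  h6:4  h7:0 ⇒ 5.
Reduction 14 − 5 = 9.

9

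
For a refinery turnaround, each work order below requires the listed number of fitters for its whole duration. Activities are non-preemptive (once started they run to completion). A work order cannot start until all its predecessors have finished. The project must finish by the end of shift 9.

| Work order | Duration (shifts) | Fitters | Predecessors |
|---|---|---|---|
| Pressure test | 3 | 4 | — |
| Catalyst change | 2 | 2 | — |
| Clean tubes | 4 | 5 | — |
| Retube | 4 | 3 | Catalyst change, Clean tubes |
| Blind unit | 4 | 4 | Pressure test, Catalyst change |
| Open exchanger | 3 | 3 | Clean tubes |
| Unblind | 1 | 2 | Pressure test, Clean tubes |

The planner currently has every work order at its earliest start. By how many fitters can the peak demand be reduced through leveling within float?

Early-start peak: s1:11  s2:11  s3:9  s4:9  s5:12  s6:10  s7:10  s8:3  s9:0 ⇒ 12.
Leveled (Pressure test@1, Catalyst change@4, Clean tubes@1, Retube@6, Blind unit@6, Open exchanger@5, Unblind@5): s1:9  s2:9  s3:9  s4:7  s5:7  s6:10  s7:10  s8:7  s9:7 ⇒ 10.
Reduction 12 − 10 = 2.

2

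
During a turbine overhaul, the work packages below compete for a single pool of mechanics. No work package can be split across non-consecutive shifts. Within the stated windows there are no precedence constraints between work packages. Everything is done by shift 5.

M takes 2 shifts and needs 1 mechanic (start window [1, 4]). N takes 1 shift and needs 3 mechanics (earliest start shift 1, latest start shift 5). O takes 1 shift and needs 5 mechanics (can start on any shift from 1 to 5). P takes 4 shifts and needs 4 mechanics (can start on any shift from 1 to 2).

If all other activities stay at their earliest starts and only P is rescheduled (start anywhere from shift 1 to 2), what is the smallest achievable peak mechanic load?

9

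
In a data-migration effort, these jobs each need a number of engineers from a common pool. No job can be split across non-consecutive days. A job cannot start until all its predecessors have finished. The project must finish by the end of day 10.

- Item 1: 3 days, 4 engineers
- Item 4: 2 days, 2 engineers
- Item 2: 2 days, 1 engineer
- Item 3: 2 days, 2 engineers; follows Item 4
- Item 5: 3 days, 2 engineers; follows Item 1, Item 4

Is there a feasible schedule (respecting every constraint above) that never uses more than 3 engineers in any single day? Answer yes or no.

no

The minimum achievable peak is 4; 3 < 4, so no feasible schedule stays within the cap.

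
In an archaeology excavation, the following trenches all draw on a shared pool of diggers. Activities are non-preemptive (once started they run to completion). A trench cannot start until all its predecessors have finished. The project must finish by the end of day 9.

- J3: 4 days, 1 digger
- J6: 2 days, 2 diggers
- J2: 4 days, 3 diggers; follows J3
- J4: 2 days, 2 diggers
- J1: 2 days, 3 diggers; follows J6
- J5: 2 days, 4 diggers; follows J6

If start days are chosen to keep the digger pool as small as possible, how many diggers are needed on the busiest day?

6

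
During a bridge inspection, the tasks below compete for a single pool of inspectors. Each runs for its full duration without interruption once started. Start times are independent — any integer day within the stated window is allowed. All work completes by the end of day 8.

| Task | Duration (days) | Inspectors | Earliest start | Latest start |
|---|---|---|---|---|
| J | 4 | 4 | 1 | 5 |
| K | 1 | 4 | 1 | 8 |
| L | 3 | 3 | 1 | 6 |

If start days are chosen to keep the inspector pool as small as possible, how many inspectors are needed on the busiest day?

Early-start (J@1, K@1, L@1) gives peak 11: d1:11  d2:7  d3:7  d4:4  d5:0  d6:0  d7:0  d8:0.
Shift K→5, L→6.
Schedule J@1, K@5, L@6: d1:4  d2:4  d3:4  d4:4  d5:4  d6:3  d7:3  d8:3 — peak 4.
Total inspector-days = 29 over 8 days ⇒ peak ≥ ⌈29/8⌉ = 4, so 4 is optimal.

4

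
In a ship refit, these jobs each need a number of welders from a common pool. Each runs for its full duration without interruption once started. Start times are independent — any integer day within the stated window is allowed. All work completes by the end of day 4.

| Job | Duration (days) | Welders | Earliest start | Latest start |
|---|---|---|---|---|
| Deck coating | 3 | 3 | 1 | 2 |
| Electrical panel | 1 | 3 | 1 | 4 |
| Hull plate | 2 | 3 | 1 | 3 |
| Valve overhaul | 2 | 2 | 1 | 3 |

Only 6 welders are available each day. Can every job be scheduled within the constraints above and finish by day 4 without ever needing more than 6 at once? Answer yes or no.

Schedule Deck coating@1, Electrical panel@4, Hull plate@1, Valve overhaul@3: d1:6  d2:6  d3:5  d4:5 — peak 6 ≤ 6.

yes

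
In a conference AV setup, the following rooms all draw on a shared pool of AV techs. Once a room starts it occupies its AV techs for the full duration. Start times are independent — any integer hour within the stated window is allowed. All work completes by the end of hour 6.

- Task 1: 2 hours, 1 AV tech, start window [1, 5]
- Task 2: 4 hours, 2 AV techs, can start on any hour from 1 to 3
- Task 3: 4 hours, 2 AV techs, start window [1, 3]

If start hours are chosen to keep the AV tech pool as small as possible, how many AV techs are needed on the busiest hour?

Early-start (Task 1@1, Task 2@1, Task 3@1) gives peak 5: h1:5  h2:5  h3:4  h4:4  h5:0  h6:0.
Shift Task 3→3.
Schedule Task 1@1, Task 2@1, Task 3@3: h1:3  h2:3  h3:4  h4:4  h5:2  h6:2 — peak 4.

4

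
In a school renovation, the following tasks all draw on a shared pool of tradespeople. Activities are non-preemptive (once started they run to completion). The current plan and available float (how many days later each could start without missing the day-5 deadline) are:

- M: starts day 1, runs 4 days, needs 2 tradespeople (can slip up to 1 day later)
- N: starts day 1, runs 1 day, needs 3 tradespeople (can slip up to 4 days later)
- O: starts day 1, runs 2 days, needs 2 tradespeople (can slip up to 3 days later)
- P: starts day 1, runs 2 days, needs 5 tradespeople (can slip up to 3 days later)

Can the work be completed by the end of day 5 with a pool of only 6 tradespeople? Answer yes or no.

no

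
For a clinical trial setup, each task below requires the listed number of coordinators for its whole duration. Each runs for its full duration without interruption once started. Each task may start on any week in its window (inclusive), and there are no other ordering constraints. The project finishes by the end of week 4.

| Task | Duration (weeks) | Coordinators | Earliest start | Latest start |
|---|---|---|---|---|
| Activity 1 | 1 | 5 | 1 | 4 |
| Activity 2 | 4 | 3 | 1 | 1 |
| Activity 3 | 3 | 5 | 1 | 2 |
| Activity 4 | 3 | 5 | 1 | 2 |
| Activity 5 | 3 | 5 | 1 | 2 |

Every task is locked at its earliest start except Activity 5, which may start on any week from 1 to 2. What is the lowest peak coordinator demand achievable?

18

Activity 5@1: w1:23  w2:18  w3:18  w4:3 → peak 23
Activity 5@2: w1:18  w2:18  w3:18  w4:8 → peak 18
Best is Activity 5@2, peak 18.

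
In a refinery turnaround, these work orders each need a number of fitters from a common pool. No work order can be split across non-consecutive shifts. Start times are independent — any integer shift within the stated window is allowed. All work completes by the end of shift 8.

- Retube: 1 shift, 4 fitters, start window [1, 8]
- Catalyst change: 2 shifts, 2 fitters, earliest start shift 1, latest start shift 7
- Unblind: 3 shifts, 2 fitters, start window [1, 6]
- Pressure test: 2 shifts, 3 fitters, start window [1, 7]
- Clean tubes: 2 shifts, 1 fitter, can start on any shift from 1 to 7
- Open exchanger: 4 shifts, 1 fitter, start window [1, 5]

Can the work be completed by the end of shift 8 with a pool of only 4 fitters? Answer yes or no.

Schedule Retube@1, Catalyst change@2, Unblind@2, Pressure test@5, Clean tubes@7, Open exchanger@4: s1:4  s2:4  s3:4  s4:3  s5:4  s6:4  s7:2  s8:1 — peak 4 ≤ 4.

yes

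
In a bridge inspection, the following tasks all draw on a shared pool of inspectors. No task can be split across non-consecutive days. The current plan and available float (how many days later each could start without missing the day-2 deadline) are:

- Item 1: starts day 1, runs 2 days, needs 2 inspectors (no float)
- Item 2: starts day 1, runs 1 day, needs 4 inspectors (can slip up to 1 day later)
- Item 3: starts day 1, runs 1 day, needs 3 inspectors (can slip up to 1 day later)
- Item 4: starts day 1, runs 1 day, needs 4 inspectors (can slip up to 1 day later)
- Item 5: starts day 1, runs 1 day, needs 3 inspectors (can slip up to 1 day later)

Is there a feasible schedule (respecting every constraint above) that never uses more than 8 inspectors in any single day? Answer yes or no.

no

Total inspector-days = 18; over 2 days the average is 18/2 > 8, so some day must exceed 8.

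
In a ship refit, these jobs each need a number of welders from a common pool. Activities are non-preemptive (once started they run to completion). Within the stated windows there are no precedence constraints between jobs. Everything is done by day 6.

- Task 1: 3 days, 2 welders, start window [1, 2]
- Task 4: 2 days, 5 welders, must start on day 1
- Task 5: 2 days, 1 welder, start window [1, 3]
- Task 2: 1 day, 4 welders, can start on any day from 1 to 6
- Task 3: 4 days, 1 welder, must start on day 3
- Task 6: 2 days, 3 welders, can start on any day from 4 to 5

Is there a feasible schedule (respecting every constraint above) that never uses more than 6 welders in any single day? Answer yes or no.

The minimum achievable peak is 7; 6 < 7, so no feasible schedule stays within the cap.

no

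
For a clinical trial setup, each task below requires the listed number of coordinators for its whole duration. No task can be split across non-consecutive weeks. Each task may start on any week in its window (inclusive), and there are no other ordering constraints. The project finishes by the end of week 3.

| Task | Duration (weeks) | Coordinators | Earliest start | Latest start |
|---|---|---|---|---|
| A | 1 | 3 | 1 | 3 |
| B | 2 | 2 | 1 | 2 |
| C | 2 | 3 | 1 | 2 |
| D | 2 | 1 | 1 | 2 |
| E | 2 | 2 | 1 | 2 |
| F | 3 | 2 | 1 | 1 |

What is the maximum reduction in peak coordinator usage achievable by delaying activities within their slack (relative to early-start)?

Early-start peak: w1:13  w2:10  w3:2 ⇒ 13.
Leveled (A@1, B@1, C@1, D@2, E@2, F@1): w1:10  w2:10  w3:5 ⇒ 10.
Reduction 13 − 10 = 3.

3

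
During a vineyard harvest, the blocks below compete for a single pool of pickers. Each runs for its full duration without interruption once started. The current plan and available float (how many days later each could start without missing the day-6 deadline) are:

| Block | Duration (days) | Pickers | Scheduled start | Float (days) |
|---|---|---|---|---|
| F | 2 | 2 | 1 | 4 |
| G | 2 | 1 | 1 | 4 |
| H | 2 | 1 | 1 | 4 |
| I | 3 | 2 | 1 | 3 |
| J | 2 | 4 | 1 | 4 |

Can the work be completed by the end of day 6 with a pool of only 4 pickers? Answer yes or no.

yes

Schedule F@1, G@3, H@3, I@1, J@5: d1:4  d2:4  d3:4  d4:2  d5:4  d6:4 — peak 4 ≤ 4.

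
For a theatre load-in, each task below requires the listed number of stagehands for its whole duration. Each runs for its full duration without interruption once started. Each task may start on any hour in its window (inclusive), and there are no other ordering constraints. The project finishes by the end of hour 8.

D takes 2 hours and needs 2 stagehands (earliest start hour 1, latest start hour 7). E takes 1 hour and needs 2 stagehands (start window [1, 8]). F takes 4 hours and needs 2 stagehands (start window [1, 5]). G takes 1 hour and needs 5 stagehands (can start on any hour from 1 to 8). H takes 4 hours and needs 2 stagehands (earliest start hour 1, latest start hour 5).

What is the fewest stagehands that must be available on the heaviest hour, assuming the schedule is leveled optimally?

5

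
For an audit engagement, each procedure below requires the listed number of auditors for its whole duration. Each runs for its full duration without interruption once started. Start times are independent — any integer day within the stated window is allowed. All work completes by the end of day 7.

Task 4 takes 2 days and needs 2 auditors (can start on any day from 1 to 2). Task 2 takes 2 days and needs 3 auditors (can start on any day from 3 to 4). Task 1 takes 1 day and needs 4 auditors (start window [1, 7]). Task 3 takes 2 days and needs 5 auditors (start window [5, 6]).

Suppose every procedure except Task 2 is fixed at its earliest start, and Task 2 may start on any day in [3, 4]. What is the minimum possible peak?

6

Task 2@3: d1:6  d2:2  d3:3  d4:3  d5:5  d6:5  d7:0 → peak 6
Task 2@4: d1:6  d2:2  d3:0  d4:3  d5:8  d6:5  d7:0 → peak 8
Best is Task 2@3, peak 6.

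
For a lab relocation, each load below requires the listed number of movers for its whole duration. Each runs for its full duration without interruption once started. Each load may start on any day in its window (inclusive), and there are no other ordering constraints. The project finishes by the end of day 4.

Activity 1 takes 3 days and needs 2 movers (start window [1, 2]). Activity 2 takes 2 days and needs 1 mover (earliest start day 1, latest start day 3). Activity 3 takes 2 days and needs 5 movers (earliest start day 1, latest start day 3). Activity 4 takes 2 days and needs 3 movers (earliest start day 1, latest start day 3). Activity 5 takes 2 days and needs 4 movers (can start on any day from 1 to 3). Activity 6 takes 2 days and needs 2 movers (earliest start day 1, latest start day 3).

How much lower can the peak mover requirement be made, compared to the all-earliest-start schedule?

7

Early-start peak: d1:17  d2:17  d3:2  d4:0 ⇒ 17.
Leveled (Activity 1@1, Activity 2@1, Activity 3@1, Activity 4@3, Activity 5@3, Activity 6@1): d1:10  d2:10  d3:9  d4:7 ⇒ 10.
Reduction 17 − 10 = 7.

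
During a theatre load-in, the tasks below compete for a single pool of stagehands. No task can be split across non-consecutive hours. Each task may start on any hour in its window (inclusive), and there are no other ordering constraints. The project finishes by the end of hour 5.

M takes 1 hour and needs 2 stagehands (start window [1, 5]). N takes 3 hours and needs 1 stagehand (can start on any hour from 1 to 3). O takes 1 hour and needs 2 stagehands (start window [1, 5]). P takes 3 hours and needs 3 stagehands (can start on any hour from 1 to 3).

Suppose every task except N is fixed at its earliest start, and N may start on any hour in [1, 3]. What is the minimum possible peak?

7

N@1: h1:8  h2:4  h3:4  h4:0  h5:0 → peak 8
N@2: h1:7  h2:4  h3:4  h4:1  h5:0 → peak 7
N@3: h1:7  h2:3  h3:4  h4:1  h5:1 → peak 7
Best is N@2, peak 7.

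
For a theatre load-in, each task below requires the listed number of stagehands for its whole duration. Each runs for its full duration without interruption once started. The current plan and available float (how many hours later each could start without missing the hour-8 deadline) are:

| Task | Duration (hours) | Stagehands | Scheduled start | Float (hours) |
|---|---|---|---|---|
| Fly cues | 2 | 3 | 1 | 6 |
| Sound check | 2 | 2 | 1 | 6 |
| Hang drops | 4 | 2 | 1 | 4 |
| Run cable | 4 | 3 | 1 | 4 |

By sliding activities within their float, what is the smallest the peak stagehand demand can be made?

Early-start (Fly cues@1, Sound check@1, Hang drops@1, Run cable@1) gives peak 10: h1:10  h2:10  h3:5  h4:5  h5:0  h6:0  h7:0  h8:0.
Shift Hang drops→3, Run cable→3.
Schedule Fly cues@1, Sound check@1, Hang drops@3, Run cable@3: h1:5  h2:5  h3:5  h4:5  h5:5  h6:5  h7:0  h8:0 — peak 5.

5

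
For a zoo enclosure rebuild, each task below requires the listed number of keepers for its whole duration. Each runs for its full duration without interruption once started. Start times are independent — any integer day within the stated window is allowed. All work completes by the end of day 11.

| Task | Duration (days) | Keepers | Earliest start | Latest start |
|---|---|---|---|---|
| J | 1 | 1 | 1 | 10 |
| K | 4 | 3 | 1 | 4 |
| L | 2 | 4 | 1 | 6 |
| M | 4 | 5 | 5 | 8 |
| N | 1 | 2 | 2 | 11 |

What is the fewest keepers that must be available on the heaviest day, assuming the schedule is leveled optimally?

5

Early-start (J@1, K@1, L@1, M@5, N@2) gives peak 9: d1:8  d2:9  d3:3  d4:3  d5:5  d6:5  d7:5  d8:5  d9:0  d10:0  d11:0.
Shift L→5, M→7.
Schedule J@1, K@1, L@5, M@7, N@2: d1:4  d2:5  d3:3  d4:3  d5:4  d6:4  d7:5  d8:5  d9:5  d10:5  d11:0 — peak 5.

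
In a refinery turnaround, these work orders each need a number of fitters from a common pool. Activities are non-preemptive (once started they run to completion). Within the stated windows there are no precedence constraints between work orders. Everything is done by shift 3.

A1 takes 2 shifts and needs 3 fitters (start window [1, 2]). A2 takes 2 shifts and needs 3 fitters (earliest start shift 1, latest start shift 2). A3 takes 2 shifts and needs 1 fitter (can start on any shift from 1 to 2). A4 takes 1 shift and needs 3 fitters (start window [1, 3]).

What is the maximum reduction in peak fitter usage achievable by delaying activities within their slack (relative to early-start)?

Early-start peak: s1:10  s2:7  s3:0 ⇒ 10.
Leveled (A1@1, A2@1, A3@1, A4@3): s1:7  s2:7  s3:3 ⇒ 7.
Reduction 10 − 7 = 3.

3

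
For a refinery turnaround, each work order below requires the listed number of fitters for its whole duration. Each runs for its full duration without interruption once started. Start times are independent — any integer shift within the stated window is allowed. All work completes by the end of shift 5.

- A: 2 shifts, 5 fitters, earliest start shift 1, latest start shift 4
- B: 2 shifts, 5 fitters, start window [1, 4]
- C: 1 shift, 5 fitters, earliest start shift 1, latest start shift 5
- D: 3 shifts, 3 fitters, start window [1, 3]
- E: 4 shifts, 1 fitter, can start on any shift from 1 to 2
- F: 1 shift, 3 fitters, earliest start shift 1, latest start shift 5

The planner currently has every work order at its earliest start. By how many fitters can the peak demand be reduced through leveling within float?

Early-start peak: s1:22  s2:14  s3:4  s4:1  s5:0 ⇒ 22.
Leveled (A@1, B@3, C@5, D@1, E@1, F@4): s1:9  s2:9  s3:9  s4:9  s5:5 ⇒ 9.
Reduction 22 − 9 = 13.

13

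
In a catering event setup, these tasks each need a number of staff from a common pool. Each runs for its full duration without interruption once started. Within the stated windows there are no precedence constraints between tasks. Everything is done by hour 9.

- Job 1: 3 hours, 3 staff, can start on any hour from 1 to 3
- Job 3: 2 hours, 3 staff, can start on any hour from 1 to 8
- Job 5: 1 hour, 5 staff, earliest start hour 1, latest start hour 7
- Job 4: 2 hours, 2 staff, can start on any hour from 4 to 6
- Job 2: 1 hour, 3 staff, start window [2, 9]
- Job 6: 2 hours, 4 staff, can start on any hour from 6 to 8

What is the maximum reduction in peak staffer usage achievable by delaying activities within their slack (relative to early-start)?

6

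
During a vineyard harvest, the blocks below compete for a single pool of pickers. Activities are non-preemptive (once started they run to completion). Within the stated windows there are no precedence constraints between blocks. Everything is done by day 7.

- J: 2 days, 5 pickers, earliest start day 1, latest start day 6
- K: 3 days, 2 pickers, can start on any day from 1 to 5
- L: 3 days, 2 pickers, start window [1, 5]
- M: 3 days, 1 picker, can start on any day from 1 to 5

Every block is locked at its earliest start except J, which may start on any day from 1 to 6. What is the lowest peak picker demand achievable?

5

J@1: d1:10  d2:10  d3:5  d4:0  d5:0  d6:0  d7:0 → peak 10
J@2: d1:5  d2:10  d3:10  d4:0  d5:0  d6:0  d7:0 → peak 10
J@3: d1:5  d2:5  d3:10  d4:5  d5:0  d6:0  d7:0 → peak 10
J@4: d1:5  d2:5  d3:5  d4:5  d5:5  d6:0  d7:0 → peak 5
J@5: d1:5  d2:5  d3:5  d4:0  d5:5  d6:5  d7:0 → peak 5
J@6: d1:5  d2:5  d3:5  d4:0  d5:0  d6:5  d7:5 → peak 5
Best is J@4, peak 5.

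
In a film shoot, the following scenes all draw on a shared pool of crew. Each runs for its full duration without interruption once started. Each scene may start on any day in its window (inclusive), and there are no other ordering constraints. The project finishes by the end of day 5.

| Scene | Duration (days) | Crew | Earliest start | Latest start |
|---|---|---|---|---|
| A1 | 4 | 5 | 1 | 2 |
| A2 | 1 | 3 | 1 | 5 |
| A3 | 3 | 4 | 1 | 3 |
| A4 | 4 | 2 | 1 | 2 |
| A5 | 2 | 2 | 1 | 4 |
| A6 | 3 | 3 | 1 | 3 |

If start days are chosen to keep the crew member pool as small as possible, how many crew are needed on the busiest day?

14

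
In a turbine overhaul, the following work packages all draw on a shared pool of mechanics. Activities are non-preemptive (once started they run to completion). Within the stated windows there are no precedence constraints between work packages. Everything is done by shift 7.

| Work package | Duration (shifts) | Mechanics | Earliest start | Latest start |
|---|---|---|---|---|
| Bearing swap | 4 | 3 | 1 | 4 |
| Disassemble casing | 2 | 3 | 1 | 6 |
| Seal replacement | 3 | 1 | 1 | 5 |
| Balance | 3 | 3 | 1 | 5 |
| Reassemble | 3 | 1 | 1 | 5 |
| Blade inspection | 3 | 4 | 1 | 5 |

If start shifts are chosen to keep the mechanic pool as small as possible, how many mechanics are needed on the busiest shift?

Early-start (Bearing swap@1, Disassemble casing@1, Seal replacement@1, Balance@1, Reassemble@1, Blade inspection@1) gives peak 15: s1:15  s2:15  s3:12  s4:3  s5:0  s6:0  s7:0.
Shift Balance→3, Blade inspection→5.
Schedule Bearing swap@1, Disassemble casing@1, Seal replacement@1, Balance@3, Reassemble@1, Blade inspection@5: s1:8  s2:8  s3:8  s4:6  s5:7  s6:4  s7:4 — peak 8.

8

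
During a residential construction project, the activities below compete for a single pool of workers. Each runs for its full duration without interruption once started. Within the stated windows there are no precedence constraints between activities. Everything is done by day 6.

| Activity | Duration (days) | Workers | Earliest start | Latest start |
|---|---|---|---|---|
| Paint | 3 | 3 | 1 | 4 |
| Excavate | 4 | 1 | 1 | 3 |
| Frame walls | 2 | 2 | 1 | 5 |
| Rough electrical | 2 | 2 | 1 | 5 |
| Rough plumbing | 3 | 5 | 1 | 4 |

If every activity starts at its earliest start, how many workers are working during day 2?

At early start, day 2 has: Paint, Excavate, Frame walls, Rough electrical, Rough plumbing.
Demand: 3 + 1 + 2 + 2 + 5 = 13.

13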